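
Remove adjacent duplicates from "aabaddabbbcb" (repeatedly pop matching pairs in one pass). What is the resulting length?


Input: aabaddabbbcb
Stack-based adjacent duplicate removal:
  Read 'a': push. Stack: a
  Read 'a': matches stack top 'a' => pop. Stack: (empty)
  Read 'b': push. Stack: b
  Read 'a': push. Stack: ba
  Read 'd': push. Stack: bad
  Read 'd': matches stack top 'd' => pop. Stack: ba
  Read 'a': matches stack top 'a' => pop. Stack: b
  Read 'b': matches stack top 'b' => pop. Stack: (empty)
  Read 'b': push. Stack: b
  Read 'b': matches stack top 'b' => pop. Stack: (empty)
  Read 'c': push. Stack: c
  Read 'b': push. Stack: cb
Final stack: "cb" (length 2)

2


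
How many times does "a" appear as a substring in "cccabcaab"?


Searching for "a" in "cccabcaab"
Scanning each position:
  Position 0: "c" => no
  Position 1: "c" => no
  Position 2: "c" => no
  Position 3: "a" => MATCH
  Position 4: "b" => no
  Position 5: "c" => no
  Position 6: "a" => MATCH
  Position 7: "a" => MATCH
  Position 8: "b" => no
Total occurrences: 3

3


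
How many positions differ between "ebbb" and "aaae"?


Comparing "ebbb" and "aaae" position by position:
  Position 0: 'e' vs 'a' => DIFFER
  Position 1: 'b' vs 'a' => DIFFER
  Position 2: 'b' vs 'a' => DIFFER
  Position 3: 'b' vs 'e' => DIFFER
Positions that differ: 4

4


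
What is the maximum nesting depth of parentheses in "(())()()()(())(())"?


Input: "(())()()()(())(())"
Tracking depth:
  Position 0 '(': depth becomes 1
  Position 1 '(': depth becomes 2
  Position 2 ')': depth becomes 1
  Position 3 ')': depth becomes 0
  Position 4 '(': depth becomes 1
  Position 5 ')': depth becomes 0
  Position 6 '(': depth becomes 1
  Position 7 ')': depth becomes 0
  Position 8 '(': depth becomes 1
  Position 9 ')': depth becomes 0
  Position 10 '(': depth becomes 1
  Position 11 '(': depth becomes 2
  Position 12 ')': depth becomes 1
  Position 13 ')': depth becomes 0
  Position 14 '(': depth becomes 1
  Position 15 '(': depth becomes 2
  Position 16 ')': depth becomes 1
  Position 17 ')': depth becomes 0
Maximum depth reached: 2

2


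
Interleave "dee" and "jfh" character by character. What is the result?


Interleaving "dee" and "jfh":
  Position 0: 'd' from first, 'j' from second => "dj"
  Position 1: 'e' from first, 'f' from second => "ef"
  Position 2: 'e' from first, 'h' from second => "eh"
Result: djefeh

djefeh


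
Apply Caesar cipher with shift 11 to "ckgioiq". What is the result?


Caesar cipher: shift "ckgioiq" by 11
  'c' (pos 2) + 11 = pos 13 = 'n'
  'k' (pos 10) + 11 = pos 21 = 'v'
  'g' (pos 6) + 11 = pos 17 = 'r'
  'i' (pos 8) + 11 = pos 19 = 't'
  'o' (pos 14) + 11 = pos 25 = 'z'
  'i' (pos 8) + 11 = pos 19 = 't'
  'q' (pos 16) + 11 = pos 1 = 'b'
Result: nvrtztb

nvrtztb


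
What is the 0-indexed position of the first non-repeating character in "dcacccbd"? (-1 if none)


Input: dcacccbd
Character frequencies:
  'a': 1
  'b': 1
  'c': 4
  'd': 2
Scanning left to right for freq == 1:
  Position 0 ('d'): freq=2, skip
  Position 1 ('c'): freq=4, skip
  Position 2 ('a'): unique! => answer = 2

2


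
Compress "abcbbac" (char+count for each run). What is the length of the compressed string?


Input: abcbbac
Runs:
  'a' x 1 => "a1"
  'b' x 1 => "b1"
  'c' x 1 => "c1"
  'b' x 2 => "b2"
  'a' x 1 => "a1"
  'c' x 1 => "c1"
Compressed: "a1b1c1b2a1c1"
Compressed length: 12

12


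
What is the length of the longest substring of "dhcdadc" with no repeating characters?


Input: "dhcdadc"
Sliding window (track last position of each char):
  Position 0 ('d'): window [0,0] length 1 -- new best
  Position 1 ('h'): window [0,1] length 2 -- new best
  Position 2 ('c'): window [0,2] length 3 -- new best
  Position 3 ('d'): repeat (last at 0), move window start to 1
  Position 3 ('d'): window [1,3] length 3
  Position 4 ('a'): window [1,4] length 4 -- new best
  Position 5 ('d'): repeat (last at 3), move window start to 4
  Position 5 ('d'): window [4,5] length 2
  Position 6 ('c'): window [4,6] length 3
Longest substring with no repeats: "hcda" with length 4

4


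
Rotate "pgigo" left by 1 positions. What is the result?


Input: "pgigo", rotate left by 1
First 1 characters: "p"
Remaining characters: "gigo"
Concatenate remaining + first: "gigo" + "p" = "gigop"

gigop


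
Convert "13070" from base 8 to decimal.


Input: "13070" in base 8
Positional expansion:
  Digit '1' (value 1) x 8^4 = 4096
  Digit '3' (value 3) x 8^3 = 1536
  Digit '0' (value 0) x 8^2 = 0
  Digit '7' (value 7) x 8^1 = 56
  Digit '0' (value 0) x 8^0 = 0
Sum = 5688

5688


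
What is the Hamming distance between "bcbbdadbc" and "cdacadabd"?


Comparing "bcbbdadbc" and "cdacadabd" position by position:
  Position 0: 'b' vs 'c' => differ
  Position 1: 'c' vs 'd' => differ
  Position 2: 'b' vs 'a' => differ
  Position 3: 'b' vs 'c' => differ
  Position 4: 'd' vs 'a' => differ
  Position 5: 'a' vs 'd' => differ
  Position 6: 'd' vs 'a' => differ
  Position 7: 'b' vs 'b' => same
  Position 8: 'c' vs 'd' => differ
Total differences (Hamming distance): 8

8


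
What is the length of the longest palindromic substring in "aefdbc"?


Input: "aefdbc"
Checking substrings for palindromes:
  No multi-char palindromic substrings found
Longest palindromic substring: "a" with length 1

1


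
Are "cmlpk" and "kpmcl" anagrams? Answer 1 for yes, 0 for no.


Strings: "cmlpk", "kpmcl"
Sorted first:  cklmp
Sorted second: cklmp
Sorted forms match => anagrams

1


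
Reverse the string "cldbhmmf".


Input: cldbhmmf
Reading characters right to left:
  Position 7: 'f'
  Position 6: 'm'
  Position 5: 'm'
  Position 4: 'h'
  Position 3: 'b'
  Position 2: 'd'
  Position 1: 'l'
  Position 0: 'c'
Reversed: fmmhbdlc

fmmhbdlc


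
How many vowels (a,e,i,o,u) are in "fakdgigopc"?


Input: fakdgigopc
Checking each character:
  'f' at position 0: consonant
  'a' at position 1: vowel (running total: 1)
  'k' at position 2: consonant
  'd' at position 3: consonant
  'g' at position 4: consonant
  'i' at position 5: vowel (running total: 2)
  'g' at position 6: consonant
  'o' at position 7: vowel (running total: 3)
  'p' at position 8: consonant
  'c' at position 9: consonant
Total vowels: 3

3


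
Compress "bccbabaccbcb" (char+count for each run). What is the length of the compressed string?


Input: bccbabaccbcb
Runs:
  'b' x 1 => "b1"
  'c' x 2 => "c2"
  'b' x 1 => "b1"
  'a' x 1 => "a1"
  'b' x 1 => "b1"
  'a' x 1 => "a1"
  'c' x 2 => "c2"
  'b' x 1 => "b1"
  'c' x 1 => "c1"
  'b' x 1 => "b1"
Compressed: "b1c2b1a1b1a1c2b1c1b1"
Compressed length: 20

20


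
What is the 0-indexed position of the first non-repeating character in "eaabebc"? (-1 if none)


Input: eaabebc
Character frequencies:
  'a': 2
  'b': 2
  'c': 1
  'e': 2
Scanning left to right for freq == 1:
  Position 0 ('e'): freq=2, skip
  Position 1 ('a'): freq=2, skip
  Position 2 ('a'): freq=2, skip
  Position 3 ('b'): freq=2, skip
  Position 4 ('e'): freq=2, skip
  Position 5 ('b'): freq=2, skip
  Position 6 ('c'): unique! => answer = 6

6


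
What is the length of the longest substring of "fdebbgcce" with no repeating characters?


Input: "fdebbgcce"
Sliding window (track last position of each char):
  Position 0 ('f'): window [0,0] length 1 -- new best
  Position 1 ('d'): window [0,1] length 2 -- new best
  Position 2 ('e'): window [0,2] length 3 -- new best
  Position 3 ('b'): window [0,3] length 4 -- new best
  Position 4 ('b'): repeat (last at 3), move window start to 4
  Position 4 ('b'): window [4,4] length 1
  Position 5 ('g'): window [4,5] length 2
  Position 6 ('c'): window [4,6] length 3
  Position 7 ('c'): repeat (last at 6), move window start to 7
  Position 7 ('c'): window [7,7] length 1
  Position 8 ('e'): window [7,8] length 2
Longest substring with no repeats: "fdeb" with length 4

4


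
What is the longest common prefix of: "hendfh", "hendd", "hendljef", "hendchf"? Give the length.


Words: hendfh, hendd, hendljef, hendchf
  Position 0: all 'h' => match
  Position 1: all 'e' => match
  Position 2: all 'n' => match
  Position 3: all 'd' => match
  Position 4: ('f', 'd', 'l', 'c') => mismatch, stop
LCP = "hend" (length 4)

4


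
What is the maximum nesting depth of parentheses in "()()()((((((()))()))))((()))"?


Input: "()()()((((((()))()))))((()))"
Tracking depth:
  Position 0 '(': depth becomes 1
  Position 1 ')': depth becomes 0
  Position 2 '(': depth becomes 1
  Position 3 ')': depth becomes 0
  Position 4 '(': depth becomes 1
  Position 5 ')': depth becomes 0
  Position 6 '(': depth becomes 1
  Position 7 '(': depth becomes 2
  Position 8 '(': depth becomes 3
  Position 9 '(': depth becomes 4
  Position 10 '(': depth becomes 5
  Position 11 '(': depth becomes 6
  Position 12 '(': depth becomes 7
  Position 13 ')': depth becomes 6
  Position 14 ')': depth becomes 5
  Position 15 ')': depth becomes 4
  Position 16 '(': depth becomes 5
  Position 17 ')': depth becomes 4
  Position 18 ')': depth becomes 3
  Position 19 ')': depth becomes 2
  Position 20 ')': depth becomes 1
  Position 21 ')': depth becomes 0
  Position 22 '(': depth becomes 1
  Position 23 '(': depth becomes 2
  Position 24 '(': depth becomes 3
  Position 25 ')': depth becomes 2
  Position 26 ')': depth becomes 1
  Position 27 ')': depth becomes 0
Maximum depth reached: 7

7


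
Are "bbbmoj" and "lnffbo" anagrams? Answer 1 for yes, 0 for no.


Strings: "bbbmoj", "lnffbo"
Sorted first:  bbbjmo
Sorted second: bfflno
Differ at position 1: 'b' vs 'f' => not anagrams

0


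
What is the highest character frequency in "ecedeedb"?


Input: ecedeedb
Character counts:
  'b': 1
  'c': 1
  'd': 2
  'e': 4
Maximum frequency: 4

4


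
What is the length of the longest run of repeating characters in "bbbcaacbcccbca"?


Input: "bbbcaacbcccbca"
Scanning for longest run:
  Position 1 ('b'): continues run of 'b', length=2
  Position 2 ('b'): continues run of 'b', length=3
  Position 3 ('c'): new char, reset run to 1
  Position 4 ('a'): new char, reset run to 1
  Position 5 ('a'): continues run of 'a', length=2
  Position 6 ('c'): new char, reset run to 1
  Position 7 ('b'): new char, reset run to 1
  Position 8 ('c'): new char, reset run to 1
  Position 9 ('c'): continues run of 'c', length=2
  Position 10 ('c'): continues run of 'c', length=3
  Position 11 ('b'): new char, reset run to 1
  Position 12 ('c'): new char, reset run to 1
  Position 13 ('a'): new char, reset run to 1
Longest run: 'b' with length 3

3


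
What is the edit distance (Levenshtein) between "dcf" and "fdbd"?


Computing edit distance: "dcf" -> "fdbd"
DP table:
           f    d    b    d
      0    1    2    3    4
  d   1    1    1    2    3
  c   2    2    2    2    3
  f   3    2    3    3    3
Edit distance = dp[3][4] = 3

3


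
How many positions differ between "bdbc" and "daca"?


Comparing "bdbc" and "daca" position by position:
  Position 0: 'b' vs 'd' => DIFFER
  Position 1: 'd' vs 'a' => DIFFER
  Position 2: 'b' vs 'c' => DIFFER
  Position 3: 'c' vs 'a' => DIFFER
Positions that differ: 4

4


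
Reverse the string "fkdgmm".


Input: fkdgmm
Reading characters right to left:
  Position 5: 'm'
  Position 4: 'm'
  Position 3: 'g'
  Position 2: 'd'
  Position 1: 'k'
  Position 0: 'f'
Reversed: mmgdkf

mmgdkf


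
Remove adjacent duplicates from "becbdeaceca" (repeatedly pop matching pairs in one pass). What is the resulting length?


Input: becbdeaceca
Stack-based adjacent duplicate removal:
  Read 'b': push. Stack: b
  Read 'e': push. Stack: be
  Read 'c': push. Stack: bec
  Read 'b': push. Stack: becb
  Read 'd': push. Stack: becbd
  Read 'e': push. Stack: becbde
  Read 'a': push. Stack: becbdea
  Read 'c': push. Stack: becbdeac
  Read 'e': push. Stack: becbdeace
  Read 'c': push. Stack: becbdeacec
  Read 'a': push. Stack: becbdeaceca
Final stack: "becbdeaceca" (length 11)

11


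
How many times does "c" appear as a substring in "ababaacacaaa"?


Searching for "c" in "ababaacacaaa"
Scanning each position:
  Position 0: "a" => no
  Position 1: "b" => no
  Position 2: "a" => no
  Position 3: "b" => no
  Position 4: "a" => no
  Position 5: "a" => no
  Position 6: "c" => MATCH
  Position 7: "a" => no
  Position 8: "c" => MATCH
  Position 9: "a" => no
  Position 10: "a" => no
  Position 11: "a" => no
Total occurrences: 2

2


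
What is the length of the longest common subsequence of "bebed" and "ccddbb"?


LCS of "bebed" and "ccddbb"
DP table:
           c    c    d    d    b    b
      0    0    0    0    0    0    0
  b   0    0    0    0    0    1    1
  e   0    0    0    0    0    1    1
  b   0    0    0    0    0    1    2
  e   0    0    0    0    0    1    2
  d   0    0    0    1    1    1    2
LCS length = dp[5][6] = 2

2


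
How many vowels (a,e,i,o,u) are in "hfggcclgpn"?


Input: hfggcclgpn
Checking each character:
  'h' at position 0: consonant
  'f' at position 1: consonant
  'g' at position 2: consonant
  'g' at position 3: consonant
  'c' at position 4: consonant
  'c' at position 5: consonant
  'l' at position 6: consonant
  'g' at position 7: consonant
  'p' at position 8: consonant
  'n' at position 9: consonant
Total vowels: 0

0


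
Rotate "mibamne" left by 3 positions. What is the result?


Input: "mibamne", rotate left by 3
First 3 characters: "mib"
Remaining characters: "amne"
Concatenate remaining + first: "amne" + "mib" = "amnemib"

amnemib


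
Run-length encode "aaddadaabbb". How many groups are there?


Input: aaddadaabbb
Scanning for consecutive runs:
  Group 1: 'a' x 2 (positions 0-1)
  Group 2: 'd' x 2 (positions 2-3)
  Group 3: 'a' x 1 (positions 4-4)
  Group 4: 'd' x 1 (positions 5-5)
  Group 5: 'a' x 2 (positions 6-7)
  Group 6: 'b' x 3 (positions 8-10)
Total groups: 6

6


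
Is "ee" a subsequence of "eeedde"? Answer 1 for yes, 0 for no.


Check if "ee" is a subsequence of "eeedde"
Greedy scan:
  Position 0 ('e'): matches sub[0] = 'e'
  Position 1 ('e'): matches sub[1] = 'e'
  Position 2 ('e'): no match needed
  Position 3 ('d'): no match needed
  Position 4 ('d'): no match needed
  Position 5 ('e'): no match needed
All 2 characters matched => is a subsequence

1


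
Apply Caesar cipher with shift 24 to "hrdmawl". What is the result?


Caesar cipher: shift "hrdmawl" by 24
  'h' (pos 7) + 24 = pos 5 = 'f'
  'r' (pos 17) + 24 = pos 15 = 'p'
  'd' (pos 3) + 24 = pos 1 = 'b'
  'm' (pos 12) + 24 = pos 10 = 'k'
  'a' (pos 0) + 24 = pos 24 = 'y'
  'w' (pos 22) + 24 = pos 20 = 'u'
  'l' (pos 11) + 24 = pos 9 = 'j'
Result: fpbkyuj

fpbkyuj


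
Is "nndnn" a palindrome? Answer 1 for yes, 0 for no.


Input: nndnn
Reversed: nndnn
  Compare pos 0 ('n') with pos 4 ('n'): match
  Compare pos 1 ('n') with pos 3 ('n'): match
Result: palindrome

1


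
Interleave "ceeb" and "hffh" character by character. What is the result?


Interleaving "ceeb" and "hffh":
  Position 0: 'c' from first, 'h' from second => "ch"
  Position 1: 'e' from first, 'f' from second => "ef"
  Position 2: 'e' from first, 'f' from second => "ef"
  Position 3: 'b' from first, 'h' from second => "bh"
Result: chefefbh

chefefbh


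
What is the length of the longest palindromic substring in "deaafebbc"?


Input: "deaafebbc"
Checking substrings for palindromes:
  [2:4] "aa" (len 2) => palindrome
  [6:8] "bb" (len 2) => palindrome
Longest palindromic substring: "aa" with length 2

2


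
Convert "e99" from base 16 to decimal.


Input: "e99" in base 16
Positional expansion:
  Digit 'e' (value 14) x 16^2 = 3584
  Digit '9' (value 9) x 16^1 = 144
  Digit '9' (value 9) x 16^0 = 9
Sum = 3737

3737


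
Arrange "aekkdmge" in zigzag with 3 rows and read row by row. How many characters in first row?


Zigzag "aekkdmge" into 3 rows:
Placing characters:
  'a' => row 0
  'e' => row 1
  'k' => row 2
  'k' => row 1
  'd' => row 0
  'm' => row 1
  'g' => row 2
  'e' => row 1
Rows:
  Row 0: "ad"
  Row 1: "ekme"
  Row 2: "kg"
First row length: 2

2


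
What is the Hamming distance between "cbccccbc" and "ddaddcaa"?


Comparing "cbccccbc" and "ddaddcaa" position by position:
  Position 0: 'c' vs 'd' => differ
  Position 1: 'b' vs 'd' => differ
  Position 2: 'c' vs 'a' => differ
  Position 3: 'c' vs 'd' => differ
  Position 4: 'c' vs 'd' => differ
  Position 5: 'c' vs 'c' => same
  Position 6: 'b' vs 'a' => differ
  Position 7: 'c' vs 'a' => differ
Total differences (Hamming distance): 7

7


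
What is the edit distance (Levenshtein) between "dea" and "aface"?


Computing edit distance: "dea" -> "aface"
DP table:
           a    f    a    c    e
      0    1    2    3    4    5
  d   1    1    2    3    4    5
  e   2    2    2    3    4    4
  a   3    2    3    2    3    4
Edit distance = dp[3][5] = 4

4


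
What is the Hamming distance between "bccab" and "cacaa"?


Comparing "bccab" and "cacaa" position by position:
  Position 0: 'b' vs 'c' => differ
  Position 1: 'c' vs 'a' => differ
  Position 2: 'c' vs 'c' => same
  Position 3: 'a' vs 'a' => same
  Position 4: 'b' vs 'a' => differ
Total differences (Hamming distance): 3

3


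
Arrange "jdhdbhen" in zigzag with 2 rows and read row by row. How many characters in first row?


Zigzag "jdhdbhen" into 2 rows:
Placing characters:
  'j' => row 0
  'd' => row 1
  'h' => row 0
  'd' => row 1
  'b' => row 0
  'h' => row 1
  'e' => row 0
  'n' => row 1
Rows:
  Row 0: "jhbe"
  Row 1: "ddhn"
First row length: 4

4


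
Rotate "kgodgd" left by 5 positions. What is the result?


Input: "kgodgd", rotate left by 5
First 5 characters: "kgodg"
Remaining characters: "d"
Concatenate remaining + first: "d" + "kgodg" = "dkgodg"

dkgodg


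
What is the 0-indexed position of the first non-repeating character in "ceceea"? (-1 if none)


Input: ceceea
Character frequencies:
  'a': 1
  'c': 2
  'e': 3
Scanning left to right for freq == 1:
  Position 0 ('c'): freq=2, skip
  Position 1 ('e'): freq=3, skip
  Position 2 ('c'): freq=2, skip
  Position 3 ('e'): freq=3, skip
  Position 4 ('e'): freq=3, skip
  Position 5 ('a'): unique! => answer = 5

5


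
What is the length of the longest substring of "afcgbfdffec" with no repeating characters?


Input: "afcgbfdffec"
Sliding window (track last position of each char):
  Position 0 ('a'): window [0,0] length 1 -- new best
  Position 1 ('f'): window [0,1] length 2 -- new best
  Position 2 ('c'): window [0,2] length 3 -- new best
  Position 3 ('g'): window [0,3] length 4 -- new best
  Position 4 ('b'): window [0,4] length 5 -- new best
  Position 5 ('f'): repeat (last at 1), move window start to 2
  Position 5 ('f'): window [2,5] length 4
  Position 6 ('d'): window [2,6] length 5
  Position 7 ('f'): repeat (last at 5), move window start to 6
  Position 7 ('f'): window [6,7] length 2
  Position 8 ('f'): repeat (last at 7), move window start to 8
  Position 8 ('f'): window [8,8] length 1
  Position 9 ('e'): window [8,9] length 2
  Position 10 ('c'): window [8,10] length 3
Longest substring with no repeats: "afcgb" with length 5

5


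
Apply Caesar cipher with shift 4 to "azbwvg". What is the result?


Caesar cipher: shift "azbwvg" by 4
  'a' (pos 0) + 4 = pos 4 = 'e'
  'z' (pos 25) + 4 = pos 3 = 'd'
  'b' (pos 1) + 4 = pos 5 = 'f'
  'w' (pos 22) + 4 = pos 0 = 'a'
  'v' (pos 21) + 4 = pos 25 = 'z'
  'g' (pos 6) + 4 = pos 10 = 'k'
Result: edfazk

edfazk


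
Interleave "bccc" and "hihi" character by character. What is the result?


Interleaving "bccc" and "hihi":
  Position 0: 'b' from first, 'h' from second => "bh"
  Position 1: 'c' from first, 'i' from second => "ci"
  Position 2: 'c' from first, 'h' from second => "ch"
  Position 3: 'c' from first, 'i' from second => "ci"
Result: bhcichci

bhcichci


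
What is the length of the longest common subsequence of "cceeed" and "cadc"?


LCS of "cceeed" and "cadc"
DP table:
           c    a    d    c
      0    0    0    0    0
  c   0    1    1    1    1
  c   0    1    1    1    2
  e   0    1    1    1    2
  e   0    1    1    1    2
  e   0    1    1    1    2
  d   0    1    1    2    2
LCS length = dp[6][4] = 2

2


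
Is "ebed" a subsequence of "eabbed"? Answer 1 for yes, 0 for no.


Check if "ebed" is a subsequence of "eabbed"
Greedy scan:
  Position 0 ('e'): matches sub[0] = 'e'
  Position 1 ('a'): no match needed
  Position 2 ('b'): matches sub[1] = 'b'
  Position 3 ('b'): no match needed
  Position 4 ('e'): matches sub[2] = 'e'
  Position 5 ('d'): matches sub[3] = 'd'
All 4 characters matched => is a subsequence

1


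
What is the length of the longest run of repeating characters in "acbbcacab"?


Input: "acbbcacab"
Scanning for longest run:
  Position 1 ('c'): new char, reset run to 1
  Position 2 ('b'): new char, reset run to 1
  Position 3 ('b'): continues run of 'b', length=2
  Position 4 ('c'): new char, reset run to 1
  Position 5 ('a'): new char, reset run to 1
  Position 6 ('c'): new char, reset run to 1
  Position 7 ('a'): new char, reset run to 1
  Position 8 ('b'): new char, reset run to 1
Longest run: 'b' with length 2

2


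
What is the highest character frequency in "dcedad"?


Input: dcedad
Character counts:
  'a': 1
  'c': 1
  'd': 3
  'e': 1
Maximum frequency: 3

3


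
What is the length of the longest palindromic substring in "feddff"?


Input: "feddff"
Checking substrings for palindromes:
  [2:4] "dd" (len 2) => palindrome
  [4:6] "ff" (len 2) => palindrome
Longest palindromic substring: "dd" with length 2

2


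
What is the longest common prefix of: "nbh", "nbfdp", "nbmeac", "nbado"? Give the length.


Words: nbh, nbfdp, nbmeac, nbado
  Position 0: all 'n' => match
  Position 1: all 'b' => match
  Position 2: ('h', 'f', 'm', 'a') => mismatch, stop
LCP = "nb" (length 2)

2


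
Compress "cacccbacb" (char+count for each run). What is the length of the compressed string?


Input: cacccbacb
Runs:
  'c' x 1 => "c1"
  'a' x 1 => "a1"
  'c' x 3 => "c3"
  'b' x 1 => "b1"
  'a' x 1 => "a1"
  'c' x 1 => "c1"
  'b' x 1 => "b1"
Compressed: "c1a1c3b1a1c1b1"
Compressed length: 14

14


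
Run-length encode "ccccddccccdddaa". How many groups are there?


Input: ccccddccccdddaa
Scanning for consecutive runs:
  Group 1: 'c' x 4 (positions 0-3)
  Group 2: 'd' x 2 (positions 4-5)
  Group 3: 'c' x 4 (positions 6-9)
  Group 4: 'd' x 3 (positions 10-12)
  Group 5: 'a' x 2 (positions 13-14)
Total groups: 5

5


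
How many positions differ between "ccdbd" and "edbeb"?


Comparing "ccdbd" and "edbeb" position by position:
  Position 0: 'c' vs 'e' => DIFFER
  Position 1: 'c' vs 'd' => DIFFER
  Position 2: 'd' vs 'b' => DIFFER
  Position 3: 'b' vs 'e' => DIFFER
  Position 4: 'd' vs 'b' => DIFFER
Positions that differ: 5

5


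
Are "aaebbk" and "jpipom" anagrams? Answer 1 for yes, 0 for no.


Strings: "aaebbk", "jpipom"
Sorted first:  aabbek
Sorted second: ijmopp
Differ at position 0: 'a' vs 'i' => not anagrams

0


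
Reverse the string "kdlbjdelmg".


Input: kdlbjdelmg
Reading characters right to left:
  Position 9: 'g'
  Position 8: 'm'
  Position 7: 'l'
  Position 6: 'e'
  Position 5: 'd'
  Position 4: 'j'
  Position 3: 'b'
  Position 2: 'l'
  Position 1: 'd'
  Position 0: 'k'
Reversed: gmledjbldk

gmledjbldk


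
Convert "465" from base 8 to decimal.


Input: "465" in base 8
Positional expansion:
  Digit '4' (value 4) x 8^2 = 256
  Digit '6' (value 6) x 8^1 = 48
  Digit '5' (value 5) x 8^0 = 5
Sum = 309

309


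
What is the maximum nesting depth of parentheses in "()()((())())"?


Input: "()()((())())"
Tracking depth:
  Position 0 '(': depth becomes 1
  Position 1 ')': depth becomes 0
  Position 2 '(': depth becomes 1
  Position 3 ')': depth becomes 0
  Position 4 '(': depth becomes 1
  Position 5 '(': depth becomes 2
  Position 6 '(': depth becomes 3
  Position 7 ')': depth becomes 2
  Position 8 ')': depth becomes 1
  Position 9 '(': depth becomes 2
  Position 10 ')': depth becomes 1
  Position 11 ')': depth becomes 0
Maximum depth reached: 3

3


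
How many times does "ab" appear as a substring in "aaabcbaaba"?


Searching for "ab" in "aaabcbaaba"
Scanning each position:
  Position 0: "aa" => no
  Position 1: "aa" => no
  Position 2: "ab" => MATCH
  Position 3: "bc" => no
  Position 4: "cb" => no
  Position 5: "ba" => no
  Position 6: "aa" => no
  Position 7: "ab" => MATCH
  Position 8: "ba" => no
Total occurrences: 2

2


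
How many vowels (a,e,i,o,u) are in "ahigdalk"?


Input: ahigdalk
Checking each character:
  'a' at position 0: vowel (running total: 1)
  'h' at position 1: consonant
  'i' at position 2: vowel (running total: 2)
  'g' at position 3: consonant
  'd' at position 4: consonant
  'a' at position 5: vowel (running total: 3)
  'l' at position 6: consonant
  'k' at position 7: consonant
Total vowels: 3

3


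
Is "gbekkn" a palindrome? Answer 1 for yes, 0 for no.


Input: gbekkn
Reversed: nkkebg
  Compare pos 0 ('g') with pos 5 ('n'): MISMATCH
  Compare pos 1 ('b') with pos 4 ('k'): MISMATCH
  Compare pos 2 ('e') with pos 3 ('k'): MISMATCH
Result: not a palindrome

0


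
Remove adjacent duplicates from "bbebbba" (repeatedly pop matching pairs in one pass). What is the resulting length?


Input: bbebbba
Stack-based adjacent duplicate removal:
  Read 'b': push. Stack: b
  Read 'b': matches stack top 'b' => pop. Stack: (empty)
  Read 'e': push. Stack: e
  Read 'b': push. Stack: eb
  Read 'b': matches stack top 'b' => pop. Stack: e
  Read 'b': push. Stack: eb
  Read 'a': push. Stack: eba
Final stack: "eba" (length 3)

3


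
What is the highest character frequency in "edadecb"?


Input: edadecb
Character counts:
  'a': 1
  'b': 1
  'c': 1
  'd': 2
  'e': 2
Maximum frequency: 2

2


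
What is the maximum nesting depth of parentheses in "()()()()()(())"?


Input: "()()()()()(())"
Tracking depth:
  Position 0 '(': depth becomes 1
  Position 1 ')': depth becomes 0
  Position 2 '(': depth becomes 1
  Position 3 ')': depth becomes 0
  Position 4 '(': depth becomes 1
  Position 5 ')': depth becomes 0
  Position 6 '(': depth becomes 1
  Position 7 ')': depth becomes 0
  Position 8 '(': depth becomes 1
  Position 9 ')': depth becomes 0
  Position 10 '(': depth becomes 1
  Position 11 '(': depth becomes 2
  Position 12 ')': depth becomes 1
  Position 13 ')': depth becomes 0
Maximum depth reached: 2

2


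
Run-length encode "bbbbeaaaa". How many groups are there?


Input: bbbbeaaaa
Scanning for consecutive runs:
  Group 1: 'b' x 4 (positions 0-3)
  Group 2: 'e' x 1 (positions 4-4)
  Group 3: 'a' x 4 (positions 5-8)
Total groups: 3

3


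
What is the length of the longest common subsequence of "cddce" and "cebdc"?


LCS of "cddce" and "cebdc"
DP table:
           c    e    b    d    c
      0    0    0    0    0    0
  c   0    1    1    1    1    1
  d   0    1    1    1    2    2
  d   0    1    1    1    2    2
  c   0    1    1    1    2    3
  e   0    1    2    2    2    3
LCS length = dp[5][5] = 3

3


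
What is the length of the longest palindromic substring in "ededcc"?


Input: "ededcc"
Checking substrings for palindromes:
  [0:3] "ede" (len 3) => palindrome
  [1:4] "ded" (len 3) => palindrome
  [4:6] "cc" (len 2) => palindrome
Longest palindromic substring: "ede" with length 3

3


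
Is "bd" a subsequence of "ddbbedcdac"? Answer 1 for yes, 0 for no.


Check if "bd" is a subsequence of "ddbbedcdac"
Greedy scan:
  Position 0 ('d'): no match needed
  Position 1 ('d'): no match needed
  Position 2 ('b'): matches sub[0] = 'b'
  Position 3 ('b'): no match needed
  Position 4 ('e'): no match needed
  Position 5 ('d'): matches sub[1] = 'd'
  Position 6 ('c'): no match needed
  Position 7 ('d'): no match needed
  Position 8 ('a'): no match needed
  Position 9 ('c'): no match needed
All 2 characters matched => is a subsequence

1


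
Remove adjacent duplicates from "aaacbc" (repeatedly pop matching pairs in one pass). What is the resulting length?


Input: aaacbc
Stack-based adjacent duplicate removal:
  Read 'a': push. Stack: a
  Read 'a': matches stack top 'a' => pop. Stack: (empty)
  Read 'a': push. Stack: a
  Read 'c': push. Stack: ac
  Read 'b': push. Stack: acb
  Read 'c': push. Stack: acbc
Final stack: "acbc" (length 4)

4


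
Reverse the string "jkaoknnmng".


Input: jkaoknnmng
Reading characters right to left:
  Position 9: 'g'
  Position 8: 'n'
  Position 7: 'm'
  Position 6: 'n'
  Position 5: 'n'
  Position 4: 'k'
  Position 3: 'o'
  Position 2: 'a'
  Position 1: 'k'
  Position 0: 'j'
Reversed: gnmnnkoakj

gnmnnkoakj


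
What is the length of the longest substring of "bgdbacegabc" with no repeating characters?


Input: "bgdbacegabc"
Sliding window (track last position of each char):
  Position 0 ('b'): window [0,0] length 1 -- new best
  Position 1 ('g'): window [0,1] length 2 -- new best
  Position 2 ('d'): window [0,2] length 3 -- new best
  Position 3 ('b'): repeat (last at 0), move window start to 1
  Position 3 ('b'): window [1,3] length 3
  Position 4 ('a'): window [1,4] length 4 -- new best
  Position 5 ('c'): window [1,5] length 5 -- new best
  Position 6 ('e'): window [1,6] length 6 -- new best
  Position 7 ('g'): repeat (last at 1), move window start to 2
  Position 7 ('g'): window [2,7] length 6
  Position 8 ('a'): repeat (last at 4), move window start to 5
  Position 8 ('a'): window [5,8] length 4
  Position 9 ('b'): window [5,9] length 5
  Position 10 ('c'): repeat (last at 5), move window start to 6
  Position 10 ('c'): window [6,10] length 5
Longest substring with no repeats: "gdbace" with length 6

6


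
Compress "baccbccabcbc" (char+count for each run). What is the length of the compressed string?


Input: baccbccabcbc
Runs:
  'b' x 1 => "b1"
  'a' x 1 => "a1"
  'c' x 2 => "c2"
  'b' x 1 => "b1"
  'c' x 2 => "c2"
  'a' x 1 => "a1"
  'b' x 1 => "b1"
  'c' x 1 => "c1"
  'b' x 1 => "b1"
  'c' x 1 => "c1"
Compressed: "b1a1c2b1c2a1b1c1b1c1"
Compressed length: 20

20


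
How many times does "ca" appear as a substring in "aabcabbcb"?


Searching for "ca" in "aabcabbcb"
Scanning each position:
  Position 0: "aa" => no
  Position 1: "ab" => no
  Position 2: "bc" => no
  Position 3: "ca" => MATCH
  Position 4: "ab" => no
  Position 5: "bb" => no
  Position 6: "bc" => no
  Position 7: "cb" => no
Total occurrences: 1

1


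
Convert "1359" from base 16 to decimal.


Input: "1359" in base 16
Positional expansion:
  Digit '1' (value 1) x 16^3 = 4096
  Digit '3' (value 3) x 16^2 = 768
  Digit '5' (value 5) x 16^1 = 80
  Digit '9' (value 9) x 16^0 = 9
Sum = 4953

4953


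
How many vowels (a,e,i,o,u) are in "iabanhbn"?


Input: iabanhbn
Checking each character:
  'i' at position 0: vowel (running total: 1)
  'a' at position 1: vowel (running total: 2)
  'b' at position 2: consonant
  'a' at position 3: vowel (running total: 3)
  'n' at position 4: consonant
  'h' at position 5: consonant
  'b' at position 6: consonant
  'n' at position 7: consonant
Total vowels: 3

3


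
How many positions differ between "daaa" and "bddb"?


Comparing "daaa" and "bddb" position by position:
  Position 0: 'd' vs 'b' => DIFFER
  Position 1: 'a' vs 'd' => DIFFER
  Position 2: 'a' vs 'd' => DIFFER
  Position 3: 'a' vs 'b' => DIFFER
Positions that differ: 4

4


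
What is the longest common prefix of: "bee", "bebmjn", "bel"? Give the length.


Words: bee, bebmjn, bel
  Position 0: all 'b' => match
  Position 1: all 'e' => match
  Position 2: ('e', 'b', 'l') => mismatch, stop
LCP = "be" (length 2)

2


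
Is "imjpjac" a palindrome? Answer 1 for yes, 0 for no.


Input: imjpjac
Reversed: cajpjmi
  Compare pos 0 ('i') with pos 6 ('c'): MISMATCH
  Compare pos 1 ('m') with pos 5 ('a'): MISMATCH
  Compare pos 2 ('j') with pos 4 ('j'): match
Result: not a palindrome

0


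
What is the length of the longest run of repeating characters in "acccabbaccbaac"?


Input: "acccabbaccbaac"
Scanning for longest run:
  Position 1 ('c'): new char, reset run to 1
  Position 2 ('c'): continues run of 'c', length=2
  Position 3 ('c'): continues run of 'c', length=3
  Position 4 ('a'): new char, reset run to 1
  Position 5 ('b'): new char, reset run to 1
  Position 6 ('b'): continues run of 'b', length=2
  Position 7 ('a'): new char, reset run to 1
  Position 8 ('c'): new char, reset run to 1
  Position 9 ('c'): continues run of 'c', length=2
  Position 10 ('b'): new char, reset run to 1
  Position 11 ('a'): new char, reset run to 1
  Position 12 ('a'): continues run of 'a', length=2
  Position 13 ('c'): new char, reset run to 1
Longest run: 'c' with length 3

3


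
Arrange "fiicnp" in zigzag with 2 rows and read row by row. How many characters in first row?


Zigzag "fiicnp" into 2 rows:
Placing characters:
  'f' => row 0
  'i' => row 1
  'i' => row 0
  'c' => row 1
  'n' => row 0
  'p' => row 1
Rows:
  Row 0: "fin"
  Row 1: "icp"
First row length: 3

3


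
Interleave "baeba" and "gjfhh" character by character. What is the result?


Interleaving "baeba" and "gjfhh":
  Position 0: 'b' from first, 'g' from second => "bg"
  Position 1: 'a' from first, 'j' from second => "aj"
  Position 2: 'e' from first, 'f' from second => "ef"
  Position 3: 'b' from first, 'h' from second => "bh"
  Position 4: 'a' from first, 'h' from second => "ah"
Result: bgajefbhah

bgajefbhah


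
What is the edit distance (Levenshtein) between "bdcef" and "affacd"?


Computing edit distance: "bdcef" -> "affacd"
DP table:
           a    f    f    a    c    d
      0    1    2    3    4    5    6
  b   1    1    2    3    4    5    6
  d   2    2    2    3    4    5    5
  c   3    3    3    3    4    4    5
  e   4    4    4    4    4    5    5
  f   5    5    4    4    5    5    6
Edit distance = dp[5][6] = 6

6


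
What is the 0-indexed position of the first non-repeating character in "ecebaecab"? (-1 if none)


Input: ecebaecab
Character frequencies:
  'a': 2
  'b': 2
  'c': 2
  'e': 3
Scanning left to right for freq == 1:
  Position 0 ('e'): freq=3, skip
  Position 1 ('c'): freq=2, skip
  Position 2 ('e'): freq=3, skip
  Position 3 ('b'): freq=2, skip
  Position 4 ('a'): freq=2, skip
  Position 5 ('e'): freq=3, skip
  Position 6 ('c'): freq=2, skip
  Position 7 ('a'): freq=2, skip
  Position 8 ('b'): freq=2, skip
  No unique character found => answer = -1

-1


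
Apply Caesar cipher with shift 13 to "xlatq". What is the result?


Caesar cipher: shift "xlatq" by 13
  'x' (pos 23) + 13 = pos 10 = 'k'
  'l' (pos 11) + 13 = pos 24 = 'y'
  'a' (pos 0) + 13 = pos 13 = 'n'
  't' (pos 19) + 13 = pos 6 = 'g'
  'q' (pos 16) + 13 = pos 3 = 'd'
Result: kyngd

kyngd


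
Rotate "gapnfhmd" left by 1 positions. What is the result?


Input: "gapnfhmd", rotate left by 1
First 1 characters: "g"
Remaining characters: "apnfhmd"
Concatenate remaining + first: "apnfhmd" + "g" = "apnfhmdg"

apnfhmdg


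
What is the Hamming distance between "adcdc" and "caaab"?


Comparing "adcdc" and "caaab" position by position:
  Position 0: 'a' vs 'c' => differ
  Position 1: 'd' vs 'a' => differ
  Position 2: 'c' vs 'a' => differ
  Position 3: 'd' vs 'a' => differ
  Position 4: 'c' vs 'b' => differ
Total differences (Hamming distance): 5

5


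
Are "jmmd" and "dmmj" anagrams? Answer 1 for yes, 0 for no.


Strings: "jmmd", "dmmj"
Sorted first:  djmm
Sorted second: djmm
Sorted forms match => anagrams

1


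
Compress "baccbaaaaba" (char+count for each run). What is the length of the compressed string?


Input: baccbaaaaba
Runs:
  'b' x 1 => "b1"
  'a' x 1 => "a1"
  'c' x 2 => "c2"
  'b' x 1 => "b1"
  'a' x 4 => "a4"
  'b' x 1 => "b1"
  'a' x 1 => "a1"
Compressed: "b1a1c2b1a4b1a1"
Compressed length: 14

14


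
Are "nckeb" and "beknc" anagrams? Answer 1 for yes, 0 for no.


Strings: "nckeb", "beknc"
Sorted first:  bcekn
Sorted second: bcekn
Sorted forms match => anagrams

1


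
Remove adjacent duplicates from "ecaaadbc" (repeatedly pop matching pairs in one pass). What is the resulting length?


Input: ecaaadbc
Stack-based adjacent duplicate removal:
  Read 'e': push. Stack: e
  Read 'c': push. Stack: ec
  Read 'a': push. Stack: eca
  Read 'a': matches stack top 'a' => pop. Stack: ec
  Read 'a': push. Stack: eca
  Read 'd': push. Stack: ecad
  Read 'b': push. Stack: ecadb
  Read 'c': push. Stack: ecadbc
Final stack: "ecadbc" (length 6)

6


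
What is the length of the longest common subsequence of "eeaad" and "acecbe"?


LCS of "eeaad" and "acecbe"
DP table:
           a    c    e    c    b    e
      0    0    0    0    0    0    0
  e   0    0    0    1    1    1    1
  e   0    0    0    1    1    1    2
  a   0    1    1    1    1    1    2
  a   0    1    1    1    1    1    2
  d   0    1    1    1    1    1    2
LCS length = dp[5][6] = 2

2


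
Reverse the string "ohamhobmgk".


Input: ohamhobmgk
Reading characters right to left:
  Position 9: 'k'
  Position 8: 'g'
  Position 7: 'm'
  Position 6: 'b'
  Position 5: 'o'
  Position 4: 'h'
  Position 3: 'm'
  Position 2: 'a'
  Position 1: 'h'
  Position 0: 'o'
Reversed: kgmbohmaho

kgmbohmaho


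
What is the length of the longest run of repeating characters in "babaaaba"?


Input: "babaaaba"
Scanning for longest run:
  Position 1 ('a'): new char, reset run to 1
  Position 2 ('b'): new char, reset run to 1
  Position 3 ('a'): new char, reset run to 1
  Position 4 ('a'): continues run of 'a', length=2
  Position 5 ('a'): continues run of 'a', length=3
  Position 6 ('b'): new char, reset run to 1
  Position 7 ('a'): new char, reset run to 1
Longest run: 'a' with length 3

3


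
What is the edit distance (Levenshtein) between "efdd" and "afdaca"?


Computing edit distance: "efdd" -> "afdaca"
DP table:
           a    f    d    a    c    a
      0    1    2    3    4    5    6
  e   1    1    2    3    4    5    6
  f   2    2    1    2    3    4    5
  d   3    3    2    1    2    3    4
  d   4    4    3    2    2    3    4
Edit distance = dp[4][6] = 4

4


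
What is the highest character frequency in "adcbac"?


Input: adcbac
Character counts:
  'a': 2
  'b': 1
  'c': 2
  'd': 1
Maximum frequency: 2

2


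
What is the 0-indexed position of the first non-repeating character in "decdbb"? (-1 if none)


Input: decdbb
Character frequencies:
  'b': 2
  'c': 1
  'd': 2
  'e': 1
Scanning left to right for freq == 1:
  Position 0 ('d'): freq=2, skip
  Position 1 ('e'): unique! => answer = 1

1


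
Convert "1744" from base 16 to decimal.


Input: "1744" in base 16
Positional expansion:
  Digit '1' (value 1) x 16^3 = 4096
  Digit '7' (value 7) x 16^2 = 1792
  Digit '4' (value 4) x 16^1 = 64
  Digit '4' (value 4) x 16^0 = 4
Sum = 5956

5956


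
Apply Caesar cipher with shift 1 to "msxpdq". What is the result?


Caesar cipher: shift "msxpdq" by 1
  'm' (pos 12) + 1 = pos 13 = 'n'
  's' (pos 18) + 1 = pos 19 = 't'
  'x' (pos 23) + 1 = pos 24 = 'y'
  'p' (pos 15) + 1 = pos 16 = 'q'
  'd' (pos 3) + 1 = pos 4 = 'e'
  'q' (pos 16) + 1 = pos 17 = 'r'
Result: ntyqer

ntyqer


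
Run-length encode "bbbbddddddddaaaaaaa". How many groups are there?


Input: bbbbddddddddaaaaaaa
Scanning for consecutive runs:
  Group 1: 'b' x 4 (positions 0-3)
  Group 2: 'd' x 8 (positions 4-11)
  Group 3: 'a' x 7 (positions 12-18)
Total groups: 3

3


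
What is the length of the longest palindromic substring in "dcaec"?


Input: "dcaec"
Checking substrings for palindromes:
  No multi-char palindromic substrings found
Longest palindromic substring: "d" with length 1

1


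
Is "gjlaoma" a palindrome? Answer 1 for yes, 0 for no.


Input: gjlaoma
Reversed: amoaljg
  Compare pos 0 ('g') with pos 6 ('a'): MISMATCH
  Compare pos 1 ('j') with pos 5 ('m'): MISMATCH
  Compare pos 2 ('l') with pos 4 ('o'): MISMATCH
Result: not a palindrome

0


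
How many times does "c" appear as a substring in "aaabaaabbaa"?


Searching for "c" in "aaabaaabbaa"
Scanning each position:
  Position 0: "a" => no
  Position 1: "a" => no
  Position 2: "a" => no
  Position 3: "b" => no
  Position 4: "a" => no
  Position 5: "a" => no
  Position 6: "a" => no
  Position 7: "b" => no
  Position 8: "b" => no
  Position 9: "a" => no
  Position 10: "a" => no
Total occurrences: 0

0
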